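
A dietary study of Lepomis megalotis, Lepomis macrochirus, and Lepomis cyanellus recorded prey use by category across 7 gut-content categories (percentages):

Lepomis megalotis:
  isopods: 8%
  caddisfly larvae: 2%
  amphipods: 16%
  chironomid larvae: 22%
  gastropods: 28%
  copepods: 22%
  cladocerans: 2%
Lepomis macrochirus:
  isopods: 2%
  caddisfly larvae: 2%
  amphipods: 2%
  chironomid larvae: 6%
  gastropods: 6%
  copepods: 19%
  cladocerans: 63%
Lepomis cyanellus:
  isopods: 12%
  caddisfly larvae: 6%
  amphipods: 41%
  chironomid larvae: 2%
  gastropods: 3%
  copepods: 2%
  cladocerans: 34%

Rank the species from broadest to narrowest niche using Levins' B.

Lepomis megalotis > Lepomis cyanellus > Lepomis macrochirus

Convert percentages to proportions (divide by 100).
Σp_megaᵢ² = 0.08² + 0.02² + 0.16² + 0.22² + 0.28² + 0.22² + 0.02² = 0.0064 + 0.0004 + 0.0256 + 0.0484 + 0.0784 + 0.0484 + 0.0004 = 0.2080
B_mega = 1 / 0.2080 = 4.8077
Σp_macrᵢ² = 0.02² + 0.02² + 0.02² + 0.06² + 0.06² + 0.19² + 0.63² = 0.0004 + 0.0004 + 0.0004 + 0.0036 + 0.0036 + 0.0361 + 0.3969 = 0.4414
B_macr = 1 / 0.4414 = 2.2655
Σp_cyanᵢ² = 0.12² + 0.06² + 0.41² + 0.02² + 0.03² + 0.02² + 0.34² = 0.0144 + 0.0036 + 0.1681 + 0.0004 + 0.0009 + 0.0004 + 0.1156 = 0.3034
B_cyan = 1 / 0.3034 = 3.2960
Ranking by B (broadest → narrowest): Lepomis megalotis (4.81) > Lepomis cyanellus (3.30) > Lepomis macrochirus (2.27)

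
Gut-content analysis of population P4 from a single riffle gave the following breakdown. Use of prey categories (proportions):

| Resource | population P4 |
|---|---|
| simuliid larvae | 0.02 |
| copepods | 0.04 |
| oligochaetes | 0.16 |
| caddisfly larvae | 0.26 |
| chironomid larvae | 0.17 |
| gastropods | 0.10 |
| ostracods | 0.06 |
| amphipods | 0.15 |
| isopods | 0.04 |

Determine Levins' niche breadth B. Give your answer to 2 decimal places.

Σpᵢ² = 0.02² + 0.04² + 0.16² + 0.26² + 0.17² + 0.10² + 0.06² + 0.15² + 0.04² = 0.0004 + 0.0016 + 0.0256 + 0.0676 + 0.0289 + 0.0100 + 0.0036 + 0.0225 + 0.0016 = 0.1618
B = 1 / 0.1618 = 6.1805

6.18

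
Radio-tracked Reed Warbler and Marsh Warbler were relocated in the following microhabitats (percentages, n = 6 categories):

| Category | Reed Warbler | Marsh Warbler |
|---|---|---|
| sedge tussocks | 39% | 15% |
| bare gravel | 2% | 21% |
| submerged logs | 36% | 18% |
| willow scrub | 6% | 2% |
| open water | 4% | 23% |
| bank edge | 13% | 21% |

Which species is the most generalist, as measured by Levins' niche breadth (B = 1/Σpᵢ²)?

Marsh Warbler

Convert percentages to proportions (divide by 100).
Σp_Reedᵢ² = 0.39² + 0.02² + 0.36² + 0.06² + 0.04² + 0.13² = 0.1521 + 0.0004 + 0.1296 + 0.0036 + 0.0016 + 0.0169 = 0.3042
B_Reed = 1 / 0.3042 = 3.2873
Σp_Marsᵢ² = 0.15² + 0.21² + 0.18² + 0.02² + 0.23² + 0.21² = 0.0225 + 0.0441 + 0.0324 + 0.0004 + 0.0529 + 0.0441 = 0.1964
B_Mars = 1 / 0.1964 = 5.0916
Highest B → broadest niche (most generalist): Marsh Warbler (B = 5.09).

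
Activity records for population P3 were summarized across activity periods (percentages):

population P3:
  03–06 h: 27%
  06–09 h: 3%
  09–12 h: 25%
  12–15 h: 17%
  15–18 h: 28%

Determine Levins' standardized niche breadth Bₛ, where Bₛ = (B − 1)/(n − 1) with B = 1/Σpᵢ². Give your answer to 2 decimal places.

0.78

Convert percentages to proportions (divide by 100).
Σpᵢ² = 0.27² + 0.03² + 0.25² + 0.17² + 0.28² = 0.0729 + 0.0009 + 0.0625 + 0.0289 + 0.0784 = 0.2436
B = 1 / 0.2436 = 4.1051
Bₛ = (B − 1)/(n − 1) = (4.1051 − 1)/(5 − 1) = 3.1051/4 = 0.7763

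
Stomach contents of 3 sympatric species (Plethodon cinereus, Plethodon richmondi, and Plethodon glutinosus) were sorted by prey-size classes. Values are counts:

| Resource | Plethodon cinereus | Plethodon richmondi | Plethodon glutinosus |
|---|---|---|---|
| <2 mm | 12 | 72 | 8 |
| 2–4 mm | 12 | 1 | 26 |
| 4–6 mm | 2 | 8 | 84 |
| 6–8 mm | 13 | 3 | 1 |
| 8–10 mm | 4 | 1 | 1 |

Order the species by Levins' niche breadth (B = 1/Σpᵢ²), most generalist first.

Plethodon cinereus > Plethodon glutinosus > Plethodon richmondi

Proportions for Plethodon cinereus (n=43): 12/43=0.2791, 12/43=0.2791, 2/43=0.0465, 13/43=0.3023, 4/43=0.0930
Proportions for Plethodon richmondi (n=85): 72/85=0.8471, 1/85=0.0118, 8/85=0.0941, 3/85=0.0353, 1/85=0.0118
Proportions for Plethodon glutinosus (n=120): 8/120=0.0667, 26/120=0.2167, 84/120=0.7000, 1/120=0.0083, 1/120=0.0083
Σp_cineᵢ² = 0.2791² + 0.2791² + 0.0465² + 0.3023² + 0.0930² = 0.077897 + 0.077897 + 0.002162 + 0.091385 + 0.008649 = 0.257990
B_cine = 1 / 0.257990 = 3.8761
Σp_richᵢ² = 0.8471² + 0.0118² + 0.0941² + 0.0353² + 0.0118² = 0.717578 + 0.000139 + 0.008855 + 0.001246 + 0.000139 = 0.727957
B_rich = 1 / 0.727957 = 1.3737
Σp_glutᵢ² = 0.0667² + 0.2167² + 0.7000² + 0.0083² + 0.0083² = 0.004449 + 0.046959 + 0.490000 + 0.000069 + 0.000069 = 0.541546
B_glut = 1 / 0.541546 = 1.8466
Ranking by B (broadest → narrowest): Plethodon cinereus (3.88) > Plethodon glutinosus (1.85) > Plethodon richmondi (1.37)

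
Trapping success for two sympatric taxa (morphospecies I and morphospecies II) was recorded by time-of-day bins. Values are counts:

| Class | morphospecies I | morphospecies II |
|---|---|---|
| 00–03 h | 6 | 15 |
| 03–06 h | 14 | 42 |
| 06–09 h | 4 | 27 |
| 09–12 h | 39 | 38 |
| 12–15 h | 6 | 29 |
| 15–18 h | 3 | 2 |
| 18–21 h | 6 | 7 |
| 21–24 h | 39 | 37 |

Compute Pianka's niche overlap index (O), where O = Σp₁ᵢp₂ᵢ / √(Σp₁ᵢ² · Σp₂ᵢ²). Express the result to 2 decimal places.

Proportions for morphospecies I (n=117): 6/117=0.0513, 14/117=0.1197, 4/117=0.0342, 39/117=0.3333, 6/117=0.0513, 3/117=0.0256, 6/117=0.0513, 39/117=0.3333
Proportions for morphospecies II (n=197): 15/197=0.0761, 42/197=0.2132, 27/197=0.1371, 38/197=0.1929, 29/197=0.1472, 2/197=0.0102, 7/197=0.0355, 37/197=0.1878
Σ p₁ᵢp₂ᵢ = 0.003904 + 0.025520 + 0.004689 + 0.064294 + 0.007551 + 0.000261 + 0.001821 + 0.062594 = 0.170634
Σp_1ᵢ² = 0.0513² + 0.1197² + 0.0342² + 0.3333² + 0.0513² + 0.0256² + 0.0513² + 0.3333² = 0.002632 + 0.014328 + 0.001170 + 0.111089 + 0.002632 + 0.000655 + 0.002632 + 0.111089 = 0.246227
Σp_2ᵢ² = 0.0761² + 0.2132² + 0.1371² + 0.1929² + 0.1472² + 0.0102² + 0.0355² + 0.1878² = 0.005791 + 0.045454 + 0.018796 + 0.037210 + 0.021668 + 0.000104 + 0.001260 + 0.035269 = 0.165552
O = 0.170634 / √(0.246227 × 0.165552) = 0.170634 / 0.2018994 = 0.8451

0.85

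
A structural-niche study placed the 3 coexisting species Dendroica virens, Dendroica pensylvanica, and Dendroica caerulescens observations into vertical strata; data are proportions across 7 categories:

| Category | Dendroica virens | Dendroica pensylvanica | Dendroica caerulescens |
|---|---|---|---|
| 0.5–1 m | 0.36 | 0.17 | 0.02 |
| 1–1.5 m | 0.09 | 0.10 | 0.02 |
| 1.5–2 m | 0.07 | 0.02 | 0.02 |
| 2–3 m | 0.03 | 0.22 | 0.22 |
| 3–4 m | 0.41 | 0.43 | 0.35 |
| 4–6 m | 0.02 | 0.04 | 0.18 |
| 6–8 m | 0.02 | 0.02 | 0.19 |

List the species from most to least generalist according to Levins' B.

Dendroica caerulescens > Dendroica pensylvanica > Dendroica virens

Σp_vireᵢ² = 0.36² + 0.09² + 0.07² + 0.03² + 0.41² + 0.02² + 0.02² = 0.1296 + 0.0081 + 0.0049 + 0.0009 + 0.1681 + 0.0004 + 0.0004 = 0.3124
B_vire = 1 / 0.3124 = 3.2010
Σp_pensᵢ² = 0.17² + 0.10² + 0.02² + 0.22² + 0.43² + 0.04² + 0.02² = 0.0289 + 0.0100 + 0.0004 + 0.0484 + 0.1849 + 0.0016 + 0.0004 = 0.2746
B_pens = 1 / 0.2746 = 3.6417
Σp_caerᵢ² = 0.02² + 0.02² + 0.02² + 0.22² + 0.35² + 0.18² + 0.19² = 0.0004 + 0.0004 + 0.0004 + 0.0484 + 0.1225 + 0.0324 + 0.0361 = 0.2406
B_caer = 1 / 0.2406 = 4.1563
Ranking by B (broadest → narrowest): Dendroica caerulescens (4.16) > Dendroica pensylvanica (3.64) > Dendroica virens (3.20)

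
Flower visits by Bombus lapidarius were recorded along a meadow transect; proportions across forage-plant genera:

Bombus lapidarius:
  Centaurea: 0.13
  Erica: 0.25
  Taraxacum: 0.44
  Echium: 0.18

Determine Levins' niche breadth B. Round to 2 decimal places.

Σpᵢ² = 0.13² + 0.25² + 0.44² + 0.18² = 0.0169 + 0.0625 + 0.1936 + 0.0324 = 0.3054
B = 1 / 0.3054 = 3.2744

3.27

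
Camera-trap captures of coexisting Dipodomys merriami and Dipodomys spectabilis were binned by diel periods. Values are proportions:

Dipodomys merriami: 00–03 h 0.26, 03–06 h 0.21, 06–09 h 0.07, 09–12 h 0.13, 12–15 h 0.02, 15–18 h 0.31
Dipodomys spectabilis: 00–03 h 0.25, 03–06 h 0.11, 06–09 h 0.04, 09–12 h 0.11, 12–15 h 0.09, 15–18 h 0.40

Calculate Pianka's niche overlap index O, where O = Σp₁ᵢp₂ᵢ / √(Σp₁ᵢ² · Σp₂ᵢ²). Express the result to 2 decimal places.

Σ p₁ᵢp₂ᵢ = 0.0650 + 0.0231 + 0.0028 + 0.0143 + 0.0018 + 0.1240 = 0.2310
Σp_1ᵢ² = 0.26² + 0.21² + 0.07² + 0.13² + 0.02² + 0.31² = 0.0676 + 0.0441 + 0.0049 + 0.0169 + 0.0004 + 0.0961 = 0.2300
Σp_2ᵢ² = 0.25² + 0.11² + 0.04² + 0.11² + 0.09² + 0.40² = 0.0625 + 0.0121 + 0.0016 + 0.0121 + 0.0081 + 0.1600 = 0.2564
O = 0.2310 / √(0.2300 × 0.2564) = 0.2310 / 0.24284 = 0.9512

0.95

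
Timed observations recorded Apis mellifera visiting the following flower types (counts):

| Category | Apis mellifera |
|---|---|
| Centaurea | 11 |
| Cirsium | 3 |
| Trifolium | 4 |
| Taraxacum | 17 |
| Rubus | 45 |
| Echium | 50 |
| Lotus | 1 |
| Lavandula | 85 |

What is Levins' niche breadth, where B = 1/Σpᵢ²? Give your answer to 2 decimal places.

3.83

Proportions for Apis mellifera (n=216): 11/216=0.0509, 3/216=0.0139, 4/216=0.0185, 17/216=0.0787, 45/216=0.2083, 50/216=0.2315, 1/216=0.0046, 85/216=0.3935
Σpᵢ² = 0.0509² + 0.0139² + 0.0185² + 0.0787² + 0.2083² + 0.2315² + 0.0046² + 0.3935² = 0.002591 + 0.000193 + 0.000342 + 0.006194 + 0.043389 + 0.053592 + 0.000021 + 0.154842 = 0.261164
B = 1 / 0.261164 = 3.8290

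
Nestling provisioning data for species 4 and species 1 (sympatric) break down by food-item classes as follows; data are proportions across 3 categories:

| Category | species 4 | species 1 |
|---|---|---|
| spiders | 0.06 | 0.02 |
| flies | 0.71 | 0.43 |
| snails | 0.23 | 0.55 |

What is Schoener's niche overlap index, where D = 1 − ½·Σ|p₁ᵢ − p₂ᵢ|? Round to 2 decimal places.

0.68

Σ|p₁ᵢ − p₂ᵢ| = 0.04 + 0.28 + 0.32 = 0.64
D = 1 − ½ × 0.64 = 1 − 0.320 = 0.6800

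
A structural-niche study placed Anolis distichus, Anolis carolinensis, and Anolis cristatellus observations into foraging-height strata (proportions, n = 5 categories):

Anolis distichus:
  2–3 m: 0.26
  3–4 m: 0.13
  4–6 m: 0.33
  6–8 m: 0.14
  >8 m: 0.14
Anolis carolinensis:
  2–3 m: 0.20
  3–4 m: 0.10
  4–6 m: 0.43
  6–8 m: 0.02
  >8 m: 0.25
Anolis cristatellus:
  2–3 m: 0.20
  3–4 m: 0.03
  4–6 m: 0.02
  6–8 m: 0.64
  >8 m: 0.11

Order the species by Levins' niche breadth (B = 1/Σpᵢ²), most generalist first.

Σp_distᵢ² = 0.26² + 0.13² + 0.33² + 0.14² + 0.14² = 0.0676 + 0.0169 + 0.1089 + 0.0196 + 0.0196 = 0.2326
B_dist = 1 / 0.2326 = 4.2992
Σp_caroᵢ² = 0.20² + 0.10² + 0.43² + 0.02² + 0.25² = 0.0400 + 0.0100 + 0.1849 + 0.0004 + 0.0625 = 0.2978
B_caro = 1 / 0.2978 = 3.3580
Σp_crisᵢ² = 0.20² + 0.03² + 0.02² + 0.64² + 0.11² = 0.0400 + 0.0009 + 0.0004 + 0.4096 + 0.0121 = 0.4630
B_cris = 1 / 0.4630 = 2.1598
Ranking by B (broadest → narrowest): Anolis distichus (4.30) > Anolis carolinensis (3.36) > Anolis cristatellus (2.16)

Anolis distichus > Anolis carolinensis > Anolis cristatellus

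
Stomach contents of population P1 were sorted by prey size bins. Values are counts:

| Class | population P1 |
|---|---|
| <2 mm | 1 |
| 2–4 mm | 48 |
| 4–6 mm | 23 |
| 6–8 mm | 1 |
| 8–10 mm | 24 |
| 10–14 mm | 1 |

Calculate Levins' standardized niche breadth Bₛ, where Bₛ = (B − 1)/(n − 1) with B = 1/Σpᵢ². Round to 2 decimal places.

0.36

Proportions for population P1 (n=98): 1/98=0.0102, 48/98=0.4898, 23/98=0.2347, 1/98=0.0102, 24/98=0.2449, 1/98=0.0102
Σpᵢ² = 0.0102² + 0.4898² + 0.2347² + 0.0102² + 0.2449² + 0.0102² = 0.000104 + 0.239904 + 0.055084 + 0.000104 + 0.059976 + 0.000104 = 0.355276
B = 1 / 0.355276 = 2.8147
Bₛ = (B − 1)/(n − 1) = (2.8147 − 1)/(6 − 1) = 1.8147/5 = 0.3629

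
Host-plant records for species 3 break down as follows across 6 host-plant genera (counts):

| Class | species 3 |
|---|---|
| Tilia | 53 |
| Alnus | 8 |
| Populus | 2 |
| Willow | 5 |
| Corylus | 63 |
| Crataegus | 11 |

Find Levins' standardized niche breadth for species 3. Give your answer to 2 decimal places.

Proportions for species 3 (n=142): 53/142=0.3732, 8/142=0.0563, 2/142=0.0141, 5/142=0.0352, 63/142=0.4437, 11/142=0.0775
Σpᵢ² = 0.3732² + 0.0563² + 0.0141² + 0.0352² + 0.4437² + 0.0775² = 0.139278 + 0.003170 + 0.000199 + 0.001239 + 0.196870 + 0.006006 = 0.346762
B = 1 / 0.346762 = 2.8838
Bₛ = (B − 1)/(n − 1) = (2.8838 − 1)/(6 − 1) = 1.8838/5 = 0.3768

0.38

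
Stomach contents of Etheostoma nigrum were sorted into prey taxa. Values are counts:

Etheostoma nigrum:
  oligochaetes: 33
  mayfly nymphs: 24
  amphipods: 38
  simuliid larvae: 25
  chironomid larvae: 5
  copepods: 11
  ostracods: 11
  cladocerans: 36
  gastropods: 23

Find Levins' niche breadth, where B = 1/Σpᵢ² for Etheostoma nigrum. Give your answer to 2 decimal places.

7.28

Proportions for Etheostoma nigrum (n=206): 33/206=0.1602, 24/206=0.1165, 38/206=0.1845, 25/206=0.1214, 5/206=0.0243, 11/206=0.0534, 11/206=0.0534, 36/206=0.1748, 23/206=0.1117
Σpᵢ² = 0.1602² + 0.1165² + 0.1845² + 0.1214² + 0.0243² + 0.0534² + 0.0534² + 0.1748² + 0.1117² = 0.025664 + 0.013572 + 0.034040 + 0.014738 + 0.000590 + 0.002852 + 0.002852 + 0.030555 + 0.012477 = 0.137340
B = 1 / 0.137340 = 7.2812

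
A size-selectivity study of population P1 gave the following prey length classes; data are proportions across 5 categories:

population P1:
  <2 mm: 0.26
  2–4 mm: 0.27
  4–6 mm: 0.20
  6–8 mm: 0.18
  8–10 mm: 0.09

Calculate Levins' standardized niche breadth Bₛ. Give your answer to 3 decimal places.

Σpᵢ² = 0.26² + 0.27² + 0.20² + 0.18² + 0.09² = 0.0676 + 0.0729 + 0.0400 + 0.0324 + 0.0081 = 0.2210
B = 1 / 0.2210 = 4.52489
Bₛ = (B − 1)/(n − 1) = (4.52489 − 1)/(5 − 1) = 3.52489/4 = 0.88122

0.881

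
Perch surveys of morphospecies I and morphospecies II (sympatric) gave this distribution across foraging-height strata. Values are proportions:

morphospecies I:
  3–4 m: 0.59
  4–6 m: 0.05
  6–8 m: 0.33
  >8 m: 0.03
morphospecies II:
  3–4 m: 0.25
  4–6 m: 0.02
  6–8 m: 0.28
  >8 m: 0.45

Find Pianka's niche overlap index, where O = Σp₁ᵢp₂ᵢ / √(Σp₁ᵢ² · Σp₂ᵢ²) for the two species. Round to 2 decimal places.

0.64

Σ p₁ᵢp₂ᵢ = 0.1475 + 0.0010 + 0.0924 + 0.0135 = 0.2544
Σp_1ᵢ² = 0.59² + 0.05² + 0.33² + 0.03² = 0.3481 + 0.0025 + 0.1089 + 0.0009 = 0.4604
Σp_2ᵢ² = 0.25² + 0.02² + 0.28² + 0.45² = 0.0625 + 0.0004 + 0.0784 + 0.2025 = 0.3438
O = 0.2544 / √(0.4604 × 0.3438) = 0.2544 / 0.39785 = 0.6394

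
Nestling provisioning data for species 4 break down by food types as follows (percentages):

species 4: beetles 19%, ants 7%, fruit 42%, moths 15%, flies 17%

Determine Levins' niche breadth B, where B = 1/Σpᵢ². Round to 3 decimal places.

Convert percentages to proportions (divide by 100).
Σpᵢ² = 0.19² + 0.07² + 0.42² + 0.15² + 0.17² = 0.0361 + 0.0049 + 0.1764 + 0.0225 + 0.0289 = 0.2688
B = 1 / 0.2688 = 3.72024

3.720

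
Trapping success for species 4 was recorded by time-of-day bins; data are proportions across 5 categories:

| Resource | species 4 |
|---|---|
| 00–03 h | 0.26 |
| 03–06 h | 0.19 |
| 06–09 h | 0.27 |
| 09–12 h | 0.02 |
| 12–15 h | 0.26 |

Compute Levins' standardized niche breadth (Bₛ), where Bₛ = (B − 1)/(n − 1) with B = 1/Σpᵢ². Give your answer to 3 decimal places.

0.772

Σpᵢ² = 0.26² + 0.19² + 0.27² + 0.02² + 0.26² = 0.0676 + 0.0361 + 0.0729 + 0.0004 + 0.0676 = 0.2446
B = 1 / 0.2446 = 4.08831
Bₛ = (B − 1)/(n − 1) = (4.08831 − 1)/(5 − 1) = 3.08831/4 = 0.77208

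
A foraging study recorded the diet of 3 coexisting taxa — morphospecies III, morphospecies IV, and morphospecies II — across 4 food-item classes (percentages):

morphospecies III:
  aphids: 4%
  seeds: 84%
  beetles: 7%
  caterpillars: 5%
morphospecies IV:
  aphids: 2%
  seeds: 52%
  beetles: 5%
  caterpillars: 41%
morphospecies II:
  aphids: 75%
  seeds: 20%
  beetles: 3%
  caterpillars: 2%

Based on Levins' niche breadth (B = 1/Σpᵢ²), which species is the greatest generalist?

Convert percentages to proportions (divide by 100).
Σp_IIIᵢ² = 0.04² + 0.84² + 0.07² + 0.05² = 0.0016 + 0.7056 + 0.0049 + 0.0025 = 0.7146
B_III = 1 / 0.7146 = 1.3994
Σp_IVᵢ² = 0.02² + 0.52² + 0.05² + 0.41² = 0.0004 + 0.2704 + 0.0025 + 0.1681 = 0.4414
B_IV = 1 / 0.4414 = 2.2655
Σp_IIᵢ² = 0.75² + 0.20² + 0.03² + 0.02² = 0.5625 + 0.0400 + 0.0009 + 0.0004 = 0.6038
B_II = 1 / 0.6038 = 1.6562
Highest B → broadest niche (most generalist): morphospecies IV (B = 2.27).

morphospecies IV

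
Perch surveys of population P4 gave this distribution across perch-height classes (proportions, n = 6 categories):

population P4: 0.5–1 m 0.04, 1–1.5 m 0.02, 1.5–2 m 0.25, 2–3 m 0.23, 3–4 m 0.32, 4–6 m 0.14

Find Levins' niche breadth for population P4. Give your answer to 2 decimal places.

4.18

Σpᵢ² = 0.04² + 0.02² + 0.25² + 0.23² + 0.32² + 0.14² = 0.0016 + 0.0004 + 0.0625 + 0.0529 + 0.1024 + 0.0196 = 0.2394
B = 1 / 0.2394 = 4.1771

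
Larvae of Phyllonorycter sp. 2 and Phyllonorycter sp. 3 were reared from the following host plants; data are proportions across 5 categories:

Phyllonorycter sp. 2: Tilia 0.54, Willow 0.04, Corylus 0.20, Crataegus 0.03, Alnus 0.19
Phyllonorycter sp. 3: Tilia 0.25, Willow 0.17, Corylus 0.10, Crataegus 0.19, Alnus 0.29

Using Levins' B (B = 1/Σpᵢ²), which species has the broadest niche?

Phyllonorycter sp. 3

Σp_2ᵢ² = 0.54² + 0.04² + 0.20² + 0.03² + 0.19² = 0.2916 + 0.0016 + 0.0400 + 0.0009 + 0.0361 = 0.3702
B_2 = 1 / 0.3702 = 2.7012
Σp_3ᵢ² = 0.25² + 0.17² + 0.10² + 0.19² + 0.29² = 0.0625 + 0.0289 + 0.0100 + 0.0361 + 0.0841 = 0.2216
B_3 = 1 / 0.2216 = 4.5126
Highest B → broadest niche (most generalist): Phyllonorycter sp. 3 (B = 4.51).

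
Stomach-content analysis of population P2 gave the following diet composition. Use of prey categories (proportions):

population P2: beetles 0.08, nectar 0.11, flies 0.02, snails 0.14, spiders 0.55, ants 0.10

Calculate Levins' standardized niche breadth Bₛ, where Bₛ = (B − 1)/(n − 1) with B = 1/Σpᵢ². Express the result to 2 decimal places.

Σpᵢ² = 0.08² + 0.11² + 0.02² + 0.14² + 0.55² + 0.10² = 0.0064 + 0.0121 + 0.0004 + 0.0196 + 0.3025 + 0.0100 = 0.3510
B = 1 / 0.3510 = 2.8490
Bₛ = (B − 1)/(n − 1) = (2.8490 − 1)/(6 − 1) = 1.8490/5 = 0.3698

0.37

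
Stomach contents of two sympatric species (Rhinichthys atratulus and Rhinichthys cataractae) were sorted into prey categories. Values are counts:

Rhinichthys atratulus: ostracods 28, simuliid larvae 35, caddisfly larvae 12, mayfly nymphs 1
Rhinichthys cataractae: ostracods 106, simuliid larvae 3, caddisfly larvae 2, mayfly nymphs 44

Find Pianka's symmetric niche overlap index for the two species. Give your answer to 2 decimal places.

Proportions for Rhinichthys atratulus (n=76): 28/76=0.3684, 35/76=0.4605, 12/76=0.1579, 1/76=0.0132
Proportions for Rhinichthys cataractae (n=155): 106/155=0.6839, 3/155=0.0194, 2/155=0.0129, 44/155=0.2839
Σ p₁ᵢp₂ᵢ = 0.251949 + 0.008934 + 0.002037 + 0.003747 = 0.266667
Σp_1ᵢ² = 0.3684² + 0.4605² + 0.1579² + 0.0132² = 0.135719 + 0.212060 + 0.024932 + 0.000174 = 0.372885
Σp_2ᵢ² = 0.6839² + 0.0194² + 0.0129² + 0.2839² = 0.467719 + 0.000376 + 0.000166 + 0.080599 = 0.548860
O = 0.266667 / √(0.372885 × 0.548860) = 0.266667 / 0.4523955 = 0.5895

0.59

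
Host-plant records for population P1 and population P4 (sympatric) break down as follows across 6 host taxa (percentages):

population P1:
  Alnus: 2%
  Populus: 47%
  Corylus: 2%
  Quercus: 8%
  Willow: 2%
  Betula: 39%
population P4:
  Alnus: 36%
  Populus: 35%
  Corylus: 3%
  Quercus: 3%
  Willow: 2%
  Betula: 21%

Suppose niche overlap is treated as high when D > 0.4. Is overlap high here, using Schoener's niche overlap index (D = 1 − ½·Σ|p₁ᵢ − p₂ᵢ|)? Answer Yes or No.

Yes

Convert percentages to proportions (divide by 100).
Σ|p₁ᵢ − p₂ᵢ| = 0.34 + 0.12 + 0.01 + 0.05 + 0.00 + 0.18 = 0.70
D = 1 − ½ × 0.70 = 1 − 0.350 = 0.6500
D = 0.6500 > 0.4 → Yes.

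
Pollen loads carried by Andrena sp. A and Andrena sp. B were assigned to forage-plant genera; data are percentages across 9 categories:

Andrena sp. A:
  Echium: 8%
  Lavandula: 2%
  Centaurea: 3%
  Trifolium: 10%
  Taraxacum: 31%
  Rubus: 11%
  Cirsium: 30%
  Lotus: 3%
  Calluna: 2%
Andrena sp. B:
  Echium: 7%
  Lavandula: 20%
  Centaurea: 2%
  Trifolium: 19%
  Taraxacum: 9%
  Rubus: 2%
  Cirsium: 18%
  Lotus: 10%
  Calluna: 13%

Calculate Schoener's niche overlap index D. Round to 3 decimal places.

Convert percentages to proportions (divide by 100).
Σ|p₁ᵢ − p₂ᵢ| = 0.01 + 0.18 + 0.01 + 0.09 + 0.22 + 0.09 + 0.12 + 0.07 + 0.11 = 0.90
D = 1 − ½ × 0.90 = 1 − 0.450 = 0.55000

0.550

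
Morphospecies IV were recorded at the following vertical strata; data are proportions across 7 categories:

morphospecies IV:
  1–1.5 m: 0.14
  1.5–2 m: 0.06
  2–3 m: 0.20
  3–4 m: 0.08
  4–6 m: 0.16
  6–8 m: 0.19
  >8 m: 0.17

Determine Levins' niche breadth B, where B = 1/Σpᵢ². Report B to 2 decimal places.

Σpᵢ² = 0.14² + 0.06² + 0.20² + 0.08² + 0.16² + 0.19² + 0.17² = 0.0196 + 0.0036 + 0.0400 + 0.0064 + 0.0256 + 0.0361 + 0.0289 = 0.1602
B = 1 / 0.1602 = 6.2422

6.24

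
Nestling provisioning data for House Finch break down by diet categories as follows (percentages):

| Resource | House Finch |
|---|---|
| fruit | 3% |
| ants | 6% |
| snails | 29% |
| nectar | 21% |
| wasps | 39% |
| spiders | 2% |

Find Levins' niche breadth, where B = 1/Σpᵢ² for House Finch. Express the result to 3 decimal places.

Convert percentages to proportions (divide by 100).
Σpᵢ² = 0.03² + 0.06² + 0.29² + 0.21² + 0.39² + 0.02² = 0.0009 + 0.0036 + 0.0841 + 0.0441 + 0.1521 + 0.0004 = 0.2852
B = 1 / 0.2852 = 3.50631

3.506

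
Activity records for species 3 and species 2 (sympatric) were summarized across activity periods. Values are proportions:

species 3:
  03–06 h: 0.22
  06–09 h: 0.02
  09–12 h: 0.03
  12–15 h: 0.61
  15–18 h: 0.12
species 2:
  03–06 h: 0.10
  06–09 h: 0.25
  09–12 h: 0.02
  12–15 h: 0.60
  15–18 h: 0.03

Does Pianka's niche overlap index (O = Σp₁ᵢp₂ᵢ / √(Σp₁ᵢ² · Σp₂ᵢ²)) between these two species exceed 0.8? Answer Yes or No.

Yes

Σ p₁ᵢp₂ᵢ = 0.0220 + 0.0050 + 0.0006 + 0.3660 + 0.0036 = 0.3972
Σp_1ᵢ² = 0.22² + 0.02² + 0.03² + 0.61² + 0.12² = 0.0484 + 0.0004 + 0.0009 + 0.3721 + 0.0144 = 0.4362
Σp_2ᵢ² = 0.10² + 0.25² + 0.02² + 0.60² + 0.03² = 0.0100 + 0.0625 + 0.0004 + 0.3600 + 0.0009 = 0.4338
O = 0.3972 / √(0.4362 × 0.4338) = 0.3972 / 0.43500 = 0.9131
O = 0.9131 > 0.8 → Yes.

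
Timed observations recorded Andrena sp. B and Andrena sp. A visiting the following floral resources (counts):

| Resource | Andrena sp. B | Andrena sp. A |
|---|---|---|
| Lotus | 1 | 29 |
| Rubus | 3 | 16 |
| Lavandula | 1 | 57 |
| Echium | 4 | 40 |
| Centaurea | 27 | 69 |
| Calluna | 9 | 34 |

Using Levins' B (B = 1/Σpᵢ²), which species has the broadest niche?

Proportions for Andrena sp. B (n=45): 1/45=0.0222, 3/45=0.0667, 1/45=0.0222, 4/45=0.0889, 27/45=0.6000, 9/45=0.2000
Proportions for Andrena sp. A (n=245): 29/245=0.1184, 16/245=0.0653, 57/245=0.2327, 40/245=0.1633, 69/245=0.2816, 34/245=0.1388
Σp_Bᵢ² = 0.0222² + 0.0667² + 0.0222² + 0.0889² + 0.6000² + 0.2000² = 0.000493 + 0.004449 + 0.000493 + 0.007903 + 0.360000 + 0.040000 = 0.413338
B_B = 1 / 0.413338 = 2.4193
Σp_Aᵢ² = 0.1184² + 0.0653² + 0.2327² + 0.1633² + 0.2816² + 0.1388² = 0.014019 + 0.004264 + 0.054149 + 0.026667 + 0.079299 + 0.019265 = 0.197663
B_A = 1 / 0.197663 = 5.0591
Highest B → broadest niche (most generalist): Andrena sp. A (B = 5.06).

Andrena sp. A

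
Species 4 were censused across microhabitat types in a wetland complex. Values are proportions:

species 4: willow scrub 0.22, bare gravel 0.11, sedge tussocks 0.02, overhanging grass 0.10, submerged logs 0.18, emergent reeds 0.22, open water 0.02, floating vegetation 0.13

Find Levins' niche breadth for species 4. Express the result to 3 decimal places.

5.917

Σpᵢ² = 0.22² + 0.11² + 0.02² + 0.10² + 0.18² + 0.22² + 0.02² + 0.13² = 0.0484 + 0.0121 + 0.0004 + 0.0100 + 0.0324 + 0.0484 + 0.0004 + 0.0169 = 0.1690
B = 1 / 0.1690 = 5.91716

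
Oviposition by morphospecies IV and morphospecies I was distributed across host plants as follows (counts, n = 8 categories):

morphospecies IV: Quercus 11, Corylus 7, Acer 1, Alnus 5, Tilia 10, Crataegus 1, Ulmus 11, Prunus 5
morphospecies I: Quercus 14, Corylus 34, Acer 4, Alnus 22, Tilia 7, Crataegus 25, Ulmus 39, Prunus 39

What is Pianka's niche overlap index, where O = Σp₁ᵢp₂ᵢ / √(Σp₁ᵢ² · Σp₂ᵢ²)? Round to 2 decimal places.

0.78

Proportions for morphospecies IV (n=51): 11/51=0.2157, 7/51=0.1373, 1/51=0.0196, 5/51=0.0980, 10/51=0.1961, 1/51=0.0196, 11/51=0.2157, 5/51=0.0980
Proportions for morphospecies I (n=184): 14/184=0.0761, 34/184=0.1848, 4/184=0.0217, 22/184=0.1196, 7/184=0.0380, 25/184=0.1359, 39/184=0.2120, 39/184=0.2120
Σ p₁ᵢp₂ᵢ = 0.016415 + 0.025373 + 0.000425 + 0.011721 + 0.007452 + 0.002664 + 0.045728 + 0.020776 = 0.130554
Σp_1ᵢ² = 0.2157² + 0.1373² + 0.0196² + 0.0980² + 0.1961² + 0.0196² + 0.2157² + 0.0980² = 0.046526 + 0.018851 + 0.000384 + 0.009604 + 0.038455 + 0.000384 + 0.046526 + 0.009604 = 0.170334
Σp_2ᵢ² = 0.0761² + 0.1848² + 0.0217² + 0.1196² + 0.0380² + 0.1359² + 0.2120² + 0.2120² = 0.005791 + 0.034151 + 0.000471 + 0.014304 + 0.001444 + 0.018469 + 0.044944 + 0.044944 = 0.164518
O = 0.130554 / √(0.170334 × 0.164518) = 0.130554 / 0.1674007 = 0.7799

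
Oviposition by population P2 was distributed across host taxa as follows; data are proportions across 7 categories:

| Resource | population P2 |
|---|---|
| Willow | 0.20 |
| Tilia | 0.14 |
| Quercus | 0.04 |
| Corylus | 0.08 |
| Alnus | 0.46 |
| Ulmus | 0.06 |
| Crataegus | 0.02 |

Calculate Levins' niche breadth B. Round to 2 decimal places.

3.53

Σpᵢ² = 0.20² + 0.14² + 0.04² + 0.08² + 0.46² + 0.06² + 0.02² = 0.0400 + 0.0196 + 0.0016 + 0.0064 + 0.2116 + 0.0036 + 0.0004 = 0.2832
B = 1 / 0.2832 = 3.5311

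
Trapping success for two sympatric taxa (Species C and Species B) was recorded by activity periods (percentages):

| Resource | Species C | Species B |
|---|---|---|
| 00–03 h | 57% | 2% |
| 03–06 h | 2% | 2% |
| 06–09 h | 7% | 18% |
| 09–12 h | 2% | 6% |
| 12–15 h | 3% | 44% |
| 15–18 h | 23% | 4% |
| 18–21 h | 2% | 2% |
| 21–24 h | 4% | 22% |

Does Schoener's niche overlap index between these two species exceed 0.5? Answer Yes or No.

Convert percentages to proportions (divide by 100).
Σ|p₁ᵢ − p₂ᵢ| = 0.55 + 0.00 + 0.11 + 0.04 + 0.41 + 0.19 + 0.00 + 0.18 = 1.48
D = 1 − ½ × 1.48 = 1 − 0.740 = 0.2600
D = 0.2600 < 0.5 → No.

No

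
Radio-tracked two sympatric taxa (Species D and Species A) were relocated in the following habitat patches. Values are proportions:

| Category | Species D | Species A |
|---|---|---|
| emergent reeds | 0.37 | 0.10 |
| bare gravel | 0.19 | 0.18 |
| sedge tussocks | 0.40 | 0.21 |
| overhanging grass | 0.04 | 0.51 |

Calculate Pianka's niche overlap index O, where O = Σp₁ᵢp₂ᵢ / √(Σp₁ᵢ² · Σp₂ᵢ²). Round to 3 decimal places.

0.516

Σ p₁ᵢp₂ᵢ = 0.0370 + 0.0342 + 0.0840 + 0.0204 = 0.1756
Σp_1ᵢ² = 0.37² + 0.19² + 0.40² + 0.04² = 0.1369 + 0.0361 + 0.1600 + 0.0016 = 0.3346
Σp_2ᵢ² = 0.10² + 0.18² + 0.21² + 0.51² = 0.0100 + 0.0324 + 0.0441 + 0.2601 = 0.3466
O = 0.1756 / √(0.3346 × 0.3466) = 0.1756 / 0.340547 = 0.51564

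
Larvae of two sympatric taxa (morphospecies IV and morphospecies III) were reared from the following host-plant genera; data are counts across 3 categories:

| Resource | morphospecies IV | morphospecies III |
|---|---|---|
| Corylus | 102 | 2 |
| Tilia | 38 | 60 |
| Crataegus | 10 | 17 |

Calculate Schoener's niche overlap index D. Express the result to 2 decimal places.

Proportions for morphospecies IV (n=150): 102/150=0.6800, 38/150=0.2533, 10/150=0.0667
Proportions for morphospecies III (n=79): 2/79=0.0253, 60/79=0.7595, 17/79=0.2152
Σ|p₁ᵢ − p₂ᵢ| = 0.6547 + 0.5062 + 0.1485 = 1.3094
D = 1 − ½ × 1.3094 = 1 − 0.65470 = 0.34530

0.35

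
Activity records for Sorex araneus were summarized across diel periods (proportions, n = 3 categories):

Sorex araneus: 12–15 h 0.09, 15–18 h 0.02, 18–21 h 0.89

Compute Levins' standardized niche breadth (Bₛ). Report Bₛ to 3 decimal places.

Σpᵢ² = 0.09² + 0.02² + 0.89² = 0.0081 + 0.0004 + 0.7921 = 0.8006
B = 1 / 0.8006 = 1.24906
Bₛ = (B − 1)/(n − 1) = (1.24906 − 1)/(3 − 1) = 0.24906/2 = 0.12453

0.125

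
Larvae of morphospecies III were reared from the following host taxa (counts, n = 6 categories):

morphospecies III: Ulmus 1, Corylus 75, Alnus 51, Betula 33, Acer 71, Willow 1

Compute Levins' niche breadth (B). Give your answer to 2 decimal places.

3.75

Proportions for morphospecies III (n=232): 1/232=0.0043, 75/232=0.3233, 51/232=0.2198, 33/232=0.1422, 71/232=0.3060, 1/232=0.0043
Σpᵢ² = 0.0043² + 0.3233² + 0.2198² + 0.1422² + 0.3060² + 0.0043² = 0.000018 + 0.104523 + 0.048312 + 0.020221 + 0.093636 + 0.000018 = 0.266728
B = 1 / 0.266728 = 3.7491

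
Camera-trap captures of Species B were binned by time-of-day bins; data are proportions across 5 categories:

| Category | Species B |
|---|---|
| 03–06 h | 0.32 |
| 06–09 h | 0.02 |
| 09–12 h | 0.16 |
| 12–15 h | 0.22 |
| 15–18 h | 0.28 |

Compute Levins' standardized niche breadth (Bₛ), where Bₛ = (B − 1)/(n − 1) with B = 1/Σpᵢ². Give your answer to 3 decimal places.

Σpᵢ² = 0.32² + 0.02² + 0.16² + 0.22² + 0.28² = 0.1024 + 0.0004 + 0.0256 + 0.0484 + 0.0784 = 0.2552
B = 1 / 0.2552 = 3.91850
Bₛ = (B − 1)/(n − 1) = (3.91850 − 1)/(5 − 1) = 2.91850/4 = 0.72963

0.730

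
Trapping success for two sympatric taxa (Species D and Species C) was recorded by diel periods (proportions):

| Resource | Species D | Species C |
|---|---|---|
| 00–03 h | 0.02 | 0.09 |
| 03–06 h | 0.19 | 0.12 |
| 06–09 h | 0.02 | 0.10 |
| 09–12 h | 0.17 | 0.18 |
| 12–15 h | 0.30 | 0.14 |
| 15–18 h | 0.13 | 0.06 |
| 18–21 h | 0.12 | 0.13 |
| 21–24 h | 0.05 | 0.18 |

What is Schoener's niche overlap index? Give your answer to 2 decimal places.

Σ|p₁ᵢ − p₂ᵢ| = 0.07 + 0.07 + 0.08 + 0.01 + 0.16 + 0.07 + 0.01 + 0.13 = 0.60
D = 1 − ½ × 0.60 = 1 − 0.300 = 0.7000

0.70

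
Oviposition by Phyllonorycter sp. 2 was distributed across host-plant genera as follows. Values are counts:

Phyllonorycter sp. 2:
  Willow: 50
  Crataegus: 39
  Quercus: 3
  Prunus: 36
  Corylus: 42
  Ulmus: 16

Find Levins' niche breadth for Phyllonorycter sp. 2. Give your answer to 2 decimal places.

4.71

Proportions for Phyllonorycter sp. 2 (n=186): 50/186=0.2688, 39/186=0.2097, 3/186=0.0161, 36/186=0.1935, 42/186=0.2258, 16/186=0.0860
Σpᵢ² = 0.2688² + 0.2097² + 0.0161² + 0.1935² + 0.2258² + 0.0860² = 0.072253 + 0.043974 + 0.000259 + 0.037442 + 0.050986 + 0.007396 = 0.212310
B = 1 / 0.212310 = 4.7101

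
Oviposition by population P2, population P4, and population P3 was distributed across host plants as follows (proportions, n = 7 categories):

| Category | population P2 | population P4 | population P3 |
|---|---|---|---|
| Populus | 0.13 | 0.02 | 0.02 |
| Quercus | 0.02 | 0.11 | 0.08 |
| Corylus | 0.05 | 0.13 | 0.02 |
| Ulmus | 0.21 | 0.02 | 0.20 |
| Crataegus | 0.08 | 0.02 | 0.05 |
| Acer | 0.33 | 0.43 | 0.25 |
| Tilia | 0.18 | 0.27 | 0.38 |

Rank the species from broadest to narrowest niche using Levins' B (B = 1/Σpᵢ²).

Σp_P2ᵢ² = 0.13² + 0.02² + 0.05² + 0.21² + 0.08² + 0.33² + 0.18² = 0.0169 + 0.0004 + 0.0025 + 0.0441 + 0.0064 + 0.1089 + 0.0324 = 0.2116
B_P2 = 1 / 0.2116 = 4.7259
Σp_P4ᵢ² = 0.02² + 0.11² + 0.13² + 0.02² + 0.02² + 0.43² + 0.27² = 0.0004 + 0.0121 + 0.0169 + 0.0004 + 0.0004 + 0.1849 + 0.0729 = 0.2880
B_P4 = 1 / 0.2880 = 3.4722
Σp_P3ᵢ² = 0.02² + 0.08² + 0.02² + 0.20² + 0.05² + 0.25² + 0.38² = 0.0004 + 0.0064 + 0.0004 + 0.0400 + 0.0025 + 0.0625 + 0.1444 = 0.2566
B_P3 = 1 / 0.2566 = 3.8971
Ranking by B (broadest → narrowest): population P2 (4.73) > population P3 (3.90) > population P4 (3.47)

population P2 > population P3 > population P4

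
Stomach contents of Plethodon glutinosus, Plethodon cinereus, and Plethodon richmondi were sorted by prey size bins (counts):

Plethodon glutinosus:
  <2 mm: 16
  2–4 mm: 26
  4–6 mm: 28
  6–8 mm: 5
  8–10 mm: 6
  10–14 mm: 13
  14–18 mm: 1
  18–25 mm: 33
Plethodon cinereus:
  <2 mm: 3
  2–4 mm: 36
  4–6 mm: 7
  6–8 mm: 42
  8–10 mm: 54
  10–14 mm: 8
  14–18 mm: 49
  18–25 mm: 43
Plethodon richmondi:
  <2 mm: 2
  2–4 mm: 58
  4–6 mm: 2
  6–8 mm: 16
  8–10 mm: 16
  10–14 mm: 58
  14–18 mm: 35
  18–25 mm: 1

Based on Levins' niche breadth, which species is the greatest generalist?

Plethodon cinereus

Proportions for Plethodon glutinosus (n=128): 16/128=0.1250, 26/128=0.2031, 28/128=0.2188, 5/128=0.0391, 6/128=0.0469, 13/128=0.1016, 1/128=0.0078, 33/128=0.2578
Proportions for Plethodon cinereus (n=242): 3/242=0.0124, 36/242=0.1488, 7/242=0.0289, 42/242=0.1736, 54/242=0.2231, 8/242=0.0331, 49/242=0.2025, 43/242=0.1777
Proportions for Plethodon richmondi (n=188): 2/188=0.0106, 58/188=0.3085, 2/188=0.0106, 16/188=0.0851, 16/188=0.0851, 58/188=0.3085, 35/188=0.1862, 1/188=0.0053
Σp_glutᵢ² = 0.1250² + 0.2031² + 0.2188² + 0.0391² + 0.0469² + 0.1016² + 0.0078² + 0.2578² = 0.015625 + 0.041250 + 0.047873 + 0.001529 + 0.002200 + 0.010323 + 0.000061 + 0.066461 = 0.185322
B_glut = 1 / 0.185322 = 5.3960
Σp_cineᵢ² = 0.0124² + 0.1488² + 0.0289² + 0.1736² + 0.2231² + 0.0331² + 0.2025² + 0.1777² = 0.000154 + 0.022141 + 0.000835 + 0.030137 + 0.049774 + 0.001096 + 0.041006 + 0.031577 = 0.176720
B_cine = 1 / 0.176720 = 5.6587
Σp_richᵢ² = 0.0106² + 0.3085² + 0.0106² + 0.0851² + 0.0851² + 0.3085² + 0.1862² + 0.0053² = 0.000112 + 0.095172 + 0.000112 + 0.007242 + 0.007242 + 0.095172 + 0.034670 + 0.000028 = 0.239750
B_rich = 1 / 0.239750 = 4.1710
Highest B → broadest niche (most generalist): Plethodon cinereus (B = 5.66).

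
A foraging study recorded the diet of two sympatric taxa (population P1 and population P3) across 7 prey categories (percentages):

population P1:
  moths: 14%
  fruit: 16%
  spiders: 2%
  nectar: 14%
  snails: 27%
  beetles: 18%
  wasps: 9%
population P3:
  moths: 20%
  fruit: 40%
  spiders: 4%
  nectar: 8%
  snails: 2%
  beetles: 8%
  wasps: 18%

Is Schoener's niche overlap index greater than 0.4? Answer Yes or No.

Yes

Convert percentages to proportions (divide by 100).
Σ|p₁ᵢ − p₂ᵢ| = 0.06 + 0.24 + 0.02 + 0.06 + 0.25 + 0.10 + 0.09 = 0.82
D = 1 − ½ × 0.82 = 1 − 0.410 = 0.5900
D = 0.5900 > 0.4 → Yes.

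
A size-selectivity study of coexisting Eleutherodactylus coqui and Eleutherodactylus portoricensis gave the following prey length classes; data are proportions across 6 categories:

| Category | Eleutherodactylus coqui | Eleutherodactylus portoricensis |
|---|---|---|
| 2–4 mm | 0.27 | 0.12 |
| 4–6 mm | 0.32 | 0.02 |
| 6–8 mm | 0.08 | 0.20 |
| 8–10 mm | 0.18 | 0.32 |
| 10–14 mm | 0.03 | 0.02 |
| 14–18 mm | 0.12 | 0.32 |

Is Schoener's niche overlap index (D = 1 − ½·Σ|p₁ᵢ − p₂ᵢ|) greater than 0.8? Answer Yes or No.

No

Σ|p₁ᵢ − p₂ᵢ| = 0.15 + 0.30 + 0.12 + 0.14 + 0.01 + 0.20 = 0.92
D = 1 − ½ × 0.92 = 1 − 0.460 = 0.5400
D = 0.5400 < 0.8 → No.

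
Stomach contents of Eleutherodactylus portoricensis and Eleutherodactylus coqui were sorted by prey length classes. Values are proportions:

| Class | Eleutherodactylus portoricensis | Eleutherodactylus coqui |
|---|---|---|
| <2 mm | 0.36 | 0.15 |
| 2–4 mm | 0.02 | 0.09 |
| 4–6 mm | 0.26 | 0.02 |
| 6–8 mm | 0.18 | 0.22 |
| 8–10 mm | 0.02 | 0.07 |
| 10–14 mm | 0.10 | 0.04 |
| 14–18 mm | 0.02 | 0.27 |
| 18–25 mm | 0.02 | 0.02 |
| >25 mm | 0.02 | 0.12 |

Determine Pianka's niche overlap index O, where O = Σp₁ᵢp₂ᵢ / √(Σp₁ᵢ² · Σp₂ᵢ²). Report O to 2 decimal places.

Σ p₁ᵢp₂ᵢ = 0.0540 + 0.0018 + 0.0052 + 0.0396 + 0.0014 + 0.0040 + 0.0054 + 0.0004 + 0.0024 = 0.1142
Σp_1ᵢ² = 0.36² + 0.02² + 0.26² + 0.18² + 0.02² + 0.10² + 0.02² + 0.02² + 0.02² = 0.1296 + 0.0004 + 0.0676 + 0.0324 + 0.0004 + 0.0100 + 0.0004 + 0.0004 + 0.0004 = 0.2416
Σp_2ᵢ² = 0.15² + 0.09² + 0.02² + 0.22² + 0.07² + 0.04² + 0.27² + 0.02² + 0.12² = 0.0225 + 0.0081 + 0.0004 + 0.0484 + 0.0049 + 0.0016 + 0.0729 + 0.0004 + 0.0144 = 0.1736
O = 0.1142 / √(0.2416 × 0.1736) = 0.1142 / 0.20480 = 0.5576

0.56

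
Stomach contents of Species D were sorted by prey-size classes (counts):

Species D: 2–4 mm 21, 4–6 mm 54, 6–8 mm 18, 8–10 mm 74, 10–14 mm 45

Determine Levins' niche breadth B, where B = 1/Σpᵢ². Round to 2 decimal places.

Proportions for Species D (n=212): 21/212=0.0991, 54/212=0.2547, 18/212=0.0849, 74/212=0.3491, 45/212=0.2123
Σpᵢ² = 0.0991² + 0.2547² + 0.0849² + 0.3491² + 0.2123² = 0.009821 + 0.064872 + 0.007208 + 0.121871 + 0.045071 = 0.248843
B = 1 / 0.248843 = 4.0186

4.02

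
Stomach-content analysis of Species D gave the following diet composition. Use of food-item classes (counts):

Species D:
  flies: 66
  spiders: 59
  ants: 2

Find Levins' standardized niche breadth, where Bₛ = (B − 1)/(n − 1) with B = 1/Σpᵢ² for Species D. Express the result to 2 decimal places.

0.53

Proportions for Species D (n=127): 66/127=0.5197, 59/127=0.4646, 2/127=0.0157
Σpᵢ² = 0.5197² + 0.4646² + 0.0157² = 0.270088 + 0.215853 + 0.000246 = 0.486187
B = 1 / 0.486187 = 2.0568
Bₛ = (B − 1)/(n − 1) = (2.0568 − 1)/(3 − 1) = 1.0568/2 = 0.5284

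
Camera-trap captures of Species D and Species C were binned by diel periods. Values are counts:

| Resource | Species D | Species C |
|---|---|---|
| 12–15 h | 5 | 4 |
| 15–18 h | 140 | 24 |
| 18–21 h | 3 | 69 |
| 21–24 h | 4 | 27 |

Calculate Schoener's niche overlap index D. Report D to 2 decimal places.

Proportions for Species D (n=152): 5/152=0.0329, 140/152=0.9211, 3/152=0.0197, 4/152=0.0263
Proportions for Species C (n=124): 4/124=0.0323, 24/124=0.1935, 69/124=0.5565, 27/124=0.2177
Σ|p₁ᵢ − p₂ᵢ| = 0.0006 + 0.7276 + 0.5368 + 0.1914 = 1.4564
D = 1 − ½ × 1.4564 = 1 − 0.72820 = 0.27180

0.27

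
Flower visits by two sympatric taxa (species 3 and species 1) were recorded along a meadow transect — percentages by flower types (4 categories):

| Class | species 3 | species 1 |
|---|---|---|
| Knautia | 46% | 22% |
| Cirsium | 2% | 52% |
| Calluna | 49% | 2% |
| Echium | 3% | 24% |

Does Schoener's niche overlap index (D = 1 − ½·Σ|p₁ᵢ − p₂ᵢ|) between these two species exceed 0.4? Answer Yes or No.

No

Convert percentages to proportions (divide by 100).
Σ|p₁ᵢ − p₂ᵢ| = 0.24 + 0.50 + 0.47 + 0.21 = 1.42
D = 1 − ½ × 1.42 = 1 − 0.710 = 0.2900
D = 0.2900 < 0.4 → No.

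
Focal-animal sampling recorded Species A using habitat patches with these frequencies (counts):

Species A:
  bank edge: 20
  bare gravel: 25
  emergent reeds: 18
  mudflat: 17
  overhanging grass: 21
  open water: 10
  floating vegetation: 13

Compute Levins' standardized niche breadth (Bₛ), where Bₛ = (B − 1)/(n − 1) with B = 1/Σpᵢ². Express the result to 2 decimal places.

Proportions for Species A (n=124): 20/124=0.1613, 25/124=0.2016, 18/124=0.1452, 17/124=0.1371, 21/124=0.1694, 10/124=0.0806, 13/124=0.1048
Σpᵢ² = 0.1613² + 0.2016² + 0.1452² + 0.1371² + 0.1694² + 0.0806² + 0.1048² = 0.026018 + 0.040643 + 0.021083 + 0.018796 + 0.028696 + 0.006496 + 0.010983 = 0.152715
B = 1 / 0.152715 = 6.5481
Bₛ = (B − 1)/(n − 1) = (6.5481 − 1)/(7 − 1) = 5.5481/6 = 0.9247

0.92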